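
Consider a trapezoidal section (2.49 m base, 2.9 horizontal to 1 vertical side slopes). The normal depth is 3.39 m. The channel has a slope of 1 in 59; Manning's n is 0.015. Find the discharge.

Q = 535 m³/s

With bottom width b = 2.49 m and side slope z = 2.9: A = (b + zy)y = (2.49 + 2.9×3.39)×3.39 = 41.77 m²; P = b + 2y√(1+z²) = 2.49 + 2×3.39×3.068 = 23.29 m.
Hydraulic radius R = A/P = 41.77/23.29 = 1.794 m.
Manning's equation: Q = (1/n) A R^(2/3) S^(1/2) = (1/0.015) × 41.77 × 1.794^(2/3) × 0.01695^(1/2) = 535 m³/s.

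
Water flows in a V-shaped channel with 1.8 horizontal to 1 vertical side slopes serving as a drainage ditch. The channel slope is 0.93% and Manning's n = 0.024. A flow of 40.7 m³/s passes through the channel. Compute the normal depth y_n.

y_n = 2.35 m

Manning's equation rearranged: A R^(2/3) = nQ / (1·√S) = 0.024 × 40.7 / (√0.0093) = 10.13.
At y = 2.96 m: A R^(2/3) = 18.73 — over.
At y = 2.35 m: A R^(2/3) = 10.12 — close enough.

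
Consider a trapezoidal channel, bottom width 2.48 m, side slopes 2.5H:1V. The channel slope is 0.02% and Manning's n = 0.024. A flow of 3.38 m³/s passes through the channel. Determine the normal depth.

y_n = 1.24 m

Manning's equation rearranged: A R^(2/3) = nQ / (1·√S) = 0.024 × 3.38 / (√0.0002) = 5.736.
Try y = 1.02 m: A R^(2/3) = 3.824 — too small.
Try y = 1.24 m: A R^(2/3) = 5.74 — matches.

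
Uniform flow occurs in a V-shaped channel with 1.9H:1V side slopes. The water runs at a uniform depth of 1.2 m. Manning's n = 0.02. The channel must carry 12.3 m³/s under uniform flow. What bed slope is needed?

S = 0.0188

For a triangular section with side slope z = 1.9: A = zy² = 1.9×1.2² = 2.736 m²; P = 2y√(1+z²) = 2×1.2×2.147 = 5.153 m.
Hydraulic radius R = A/P = 2.736/5.153 = 0.531 m.
From Manning's equation, S = [nQ / (1 A R^(2/3))]² = [0.02 × 12.3 / (1 × 2.736 × 0.531^(2/3))]² = 0.0188.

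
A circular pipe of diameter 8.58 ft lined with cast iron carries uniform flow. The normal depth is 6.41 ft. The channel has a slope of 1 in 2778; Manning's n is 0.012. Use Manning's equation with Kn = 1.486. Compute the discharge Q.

For a circular section of diameter D = 8.58 ft at depth y = 6.41 ft, the central angle is θ = 2 arccos(1 − 2y/D) = 4.175 rad. Then A = (D²/8)(θ − sin θ) = 46.33 ft² and P = Dθ/2 = 17.91 ft.
Hydraulic radius R = A/P = 46.33/17.91 = 2.586 ft.
Manning's equation: Q = (1.486/n) A R^(2/3) S^(1/2) = (1.486/0.012) × 46.33 × 2.586^(2/3) × 0.00036^(1/2) = 205 ft³/s.

Q = 205 ft³/s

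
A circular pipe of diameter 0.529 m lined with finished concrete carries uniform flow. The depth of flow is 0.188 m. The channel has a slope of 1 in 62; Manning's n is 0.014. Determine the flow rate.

For a circular section of diameter D = 0.529 m at depth y = 0.188 m, the central angle is θ = 2 arccos(1 − 2y/D) = 2.555 rad. Then A = (D²/8)(θ − sin θ) = 0.07 m² and P = Dθ/2 = 0.6757 m.
Hydraulic radius R = A/P = 0.07/0.6757 = 0.1036 m.
Manning's equation: Q = (1/n) A R^(2/3) S^(1/2) = (1/0.014) × 0.07 × 0.1036^(2/3) × 0.01613^(1/2) = 0.14 m³/s.

Q = 0.14 m³/s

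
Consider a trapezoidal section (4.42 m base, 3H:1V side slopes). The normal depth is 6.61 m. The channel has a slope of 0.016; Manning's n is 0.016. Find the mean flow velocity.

V = 18.1 m/s

With bottom width b = 4.42 m and side slope z = 3: A = (b + zy)y = (4.42 + 3×6.61)×6.61 = 160.3 m²; P = b + 2y√(1+z²) = 4.42 + 2×6.61×3.162 = 46.23 m.
Hydraulic radius R = A/P = 160.3/46.23 = 3.468 m.
From Manning's equation, V = (1/n) R^(2/3) S^(1/2) = (1/0.016) × 3.468^(2/3) × 0.016^(1/2) = 18.1 m/s.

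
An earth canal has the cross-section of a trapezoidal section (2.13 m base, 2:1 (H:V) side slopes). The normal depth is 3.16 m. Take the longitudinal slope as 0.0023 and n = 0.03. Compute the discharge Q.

With bottom width b = 2.13 m and side slope z = 2: A = (b + zy)y = (2.13 + 2×3.16)×3.16 = 26.7 m²; P = b + 2y√(1+z²) = 2.13 + 2×3.16×2.236 = 16.26 m.
Hydraulic radius R = A/P = 26.7/16.26 = 1.642 m.
Manning's equation: Q = (1/n) A R^(2/3) S^(1/2) = (1/0.03) × 26.7 × 1.642^(2/3) × 0.0023^(1/2) = 59.4 m³/s.

Q = 59.4 m³/s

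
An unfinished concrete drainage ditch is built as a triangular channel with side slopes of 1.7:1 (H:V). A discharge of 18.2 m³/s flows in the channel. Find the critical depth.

y_c = 1.88 m

At critical depth, Q² T / (g A³) = 1, i.e. A³/T = Q²/g = 18.2²/9.81 = 33.77.
Try y = 2.35 m: A³/T = 103.6 — too large.
Try y = 1.61 m: A³/T = 15.63 — too small.
Try y = 1.88 m: A³/T = 33.94 — close enough.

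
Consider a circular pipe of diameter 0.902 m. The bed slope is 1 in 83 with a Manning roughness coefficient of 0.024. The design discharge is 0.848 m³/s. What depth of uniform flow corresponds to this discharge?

Manning's equation rearranged: A R^(2/3) = nQ / (1·√S) = 0.024 × 0.848 / (√0.01205) = 0.1854.
At y = 0.715 m: A R^(2/3) = 0.2293 — over.
At y = 0.601 m: A R^(2/3) = 0.1854 — close enough.

y_n = 0.601 m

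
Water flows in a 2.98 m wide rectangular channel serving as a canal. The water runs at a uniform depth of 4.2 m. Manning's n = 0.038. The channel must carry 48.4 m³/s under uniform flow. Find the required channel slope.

Flow area A = b·y = 2.98 × 4.2 = 12.52 m². Wetted perimeter P = b + 2y = 2.98 + 2×4.2 = 11.38 m.
Hydraulic radius R = A/P = 12.52/11.38 = 1.1 m.
From Manning's equation, S = [nQ / (1 A R^(2/3))]² = [0.038 × 48.4 / (1 × 12.52 × 1.1^(2/3))]² = 0.019.

S = 0.019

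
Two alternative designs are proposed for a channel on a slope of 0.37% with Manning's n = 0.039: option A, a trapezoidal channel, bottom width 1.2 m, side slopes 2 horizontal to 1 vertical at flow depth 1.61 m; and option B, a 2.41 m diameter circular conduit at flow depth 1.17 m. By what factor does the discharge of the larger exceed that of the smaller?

Channel A: With bottom width b = 1.2 m and side slope z = 2: A = (b + zy)y = (1.2 + 2×1.61)×1.61 = 7.116 m²; P = b + 2y√(1+z²) = 1.2 + 2×1.61×2.236 = 8.4 m. Hydraulic radius R = A/P = 7.116/8.4 = 0.8472 m. Q_A = (1/0.039)·7.116·0.8472^(2/3)·√0.0037 = 9.937 m³/s.
Channel B: For a circular section of diameter D = 2.41 m at depth y = 1.17 m, the central angle is θ = 2 arccos(1 − 2y/D) = 3.083 rad. Then A = (D²/8)(θ − sin θ) = 2.196 m² and P = Dθ/2 = 3.716 m. Hydraulic radius R = A/P = 2.196/3.716 = 0.5912 m. Q_B = (1/0.039)·2.196·0.5912^(2/3)·√0.0037 = 2.413 m³/s.
The larger discharge is 9.937 m³/s and the smaller is 2.413 m³/s; the ratio is 4.12.

4.12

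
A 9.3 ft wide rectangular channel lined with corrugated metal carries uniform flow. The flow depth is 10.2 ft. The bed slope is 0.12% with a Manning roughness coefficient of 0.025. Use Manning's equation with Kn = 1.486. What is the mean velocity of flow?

Flow area A = b·y = 9.3 × 10.2 = 94.86 ft². Wetted perimeter P = b + 2y = 9.3 + 2×10.2 = 29.7 ft.
Hydraulic radius R = A/P = 94.86/29.7 = 3.194 ft.
From Manning's equation, V = (1.486/n) R^(2/3) S^(1/2) = (1.486/0.025) × 3.194^(2/3) × 0.0012^(1/2) = 4.47 ft/s.

V = 4.47 ft/s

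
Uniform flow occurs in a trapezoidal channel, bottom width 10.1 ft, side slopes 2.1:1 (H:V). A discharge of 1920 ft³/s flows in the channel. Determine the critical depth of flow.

At critical depth, Q² T / (g A³) = 1, i.e. A³/T = Q²/g = 1920²/32.2 = 114500.
At y = 5.19 ft: A³/T = 40580 — low.
At y = 7.67 ft: A³/T = 191900 — high.
At y = 6.75 ft: A³/T = 114400 — matches.

y_c = 6.75 ft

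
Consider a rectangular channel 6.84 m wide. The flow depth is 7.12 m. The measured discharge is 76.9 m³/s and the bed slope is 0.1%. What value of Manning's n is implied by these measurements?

Flow area A = b·y = 6.84 × 7.12 = 48.7 m². Wetted perimeter P = b + 2y = 6.84 + 2×7.12 = 21.08 m.
Hydraulic radius R = A/P = 48.7/21.08 = 2.31 m.
Rearranging Manning's equation: n = (1/Q) A R^(2/3) S^(1/2) = (1/76.9) × 48.7 × 2.31^(2/3) × √0.001 = 0.035.

n = 0.035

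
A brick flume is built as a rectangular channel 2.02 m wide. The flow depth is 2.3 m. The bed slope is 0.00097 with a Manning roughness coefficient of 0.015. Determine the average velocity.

V = 1.64 m/s

Flow area A = b·y = 2.02 × 2.3 = 4.646 m². Wetted perimeter P = b + 2y = 2.02 + 2×2.3 = 6.62 m.
Hydraulic radius R = A/P = 4.646/6.62 = 0.7018 m.
From Manning's equation, V = (1/n) R^(2/3) S^(1/2) = (1/0.015) × 0.7018^(2/3) × 0.00097^(1/2) = 1.64 m/s.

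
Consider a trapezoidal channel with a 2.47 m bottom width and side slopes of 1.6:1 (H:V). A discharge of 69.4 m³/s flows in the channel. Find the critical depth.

y_c = 2.62 m

At critical depth, Q² T / (g A³) = 1, i.e. A³/T = Q²/g = 69.4²/9.81 = 491.
Try y = 2.08 m: A³/T = 192.2 — short.
Try y = 3.25 m: A³/T = 1204 — over.
Try y = 2.62 m: A³/T = 489.9 — matches.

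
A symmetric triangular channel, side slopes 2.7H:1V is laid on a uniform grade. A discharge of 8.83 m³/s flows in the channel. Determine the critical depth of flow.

At critical depth, Q² T / (g A³) = 1, i.e. A³/T = Q²/g = 8.83²/9.81 = 7.948.
Try y = 1.05 m: A³/T = 4.652 — short.
Try y = 1.43 m: A³/T = 21.8 — over.
Try y = 1.17 m: A³/T = 7.991 — close enough.

y_c = 1.17 m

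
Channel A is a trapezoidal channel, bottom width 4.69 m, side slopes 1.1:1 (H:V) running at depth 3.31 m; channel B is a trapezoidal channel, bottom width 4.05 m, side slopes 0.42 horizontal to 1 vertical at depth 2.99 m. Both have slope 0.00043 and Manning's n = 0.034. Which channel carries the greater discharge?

Channel A: With bottom width b = 4.69 m and side slope z = 1.1: A = (b + zy)y = (4.69 + 1.1×3.31)×3.31 = 27.58 m²; P = b + 2y√(1+z²) = 4.69 + 2×3.31×1.487 = 14.53 m. Hydraulic radius R = A/P = 27.58/14.53 = 1.898 m. Q_A = (1/0.034)·27.58·1.898^(2/3)·√0.00043 = 25.78 m³/s.
Channel B: With bottom width b = 4.05 m and side slope z = 0.42: A = (b + zy)y = (4.05 + 0.42×2.99)×2.99 = 15.86 m²; P = b + 2y√(1+z²) = 4.05 + 2×2.99×1.085 = 10.54 m. Hydraulic radius R = A/P = 15.86/10.54 = 1.506 m. Q_B = (1/0.034)·15.86·1.506^(2/3)·√0.00043 = 12.71 m³/s.
Q_A = 25.78 m³/s vs Q_B = 12.71 m³/s, so channel A carries more.

channel A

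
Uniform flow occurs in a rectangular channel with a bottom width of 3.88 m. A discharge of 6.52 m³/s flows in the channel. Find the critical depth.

y_c = 0.66 m

For a rectangular channel, critical depth y_c = (q²/g)^(1/3) where q = Q/b = 6.52/3.88 = 1.68 m²/s.
So y_c = (1.68²/9.81)^(1/3) = 0.66 m.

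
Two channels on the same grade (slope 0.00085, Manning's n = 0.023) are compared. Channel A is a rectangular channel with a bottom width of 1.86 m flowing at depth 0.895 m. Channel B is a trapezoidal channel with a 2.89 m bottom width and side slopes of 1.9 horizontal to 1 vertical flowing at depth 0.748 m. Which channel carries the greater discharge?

Channel A: Flow area A = b·y = 1.86 × 0.895 = 1.665 m². Wetted perimeter P = b + 2y = 1.86 + 2×0.895 = 3.65 m. Hydraulic radius R = A/P = 1.665/3.65 = 0.4561 m. Q_A = (1/0.023)·1.665·0.4561^(2/3)·√0.00085 = 1.25 m³/s.
Channel B: With bottom width b = 2.89 m and side slope z = 1.9: A = (b + zy)y = (2.89 + 1.9×0.748)×0.748 = 3.225 m²; P = b + 2y√(1+z²) = 2.89 + 2×0.748×2.147 = 6.102 m. Hydraulic radius R = A/P = 3.225/6.102 = 0.5285 m. Q_B = (1/0.023)·3.225·0.5285^(2/3)·√0.00085 = 2.672 m³/s.
Q_A = 1.25 m³/s vs Q_B = 2.672 m³/s, so channel B carries more.

channel B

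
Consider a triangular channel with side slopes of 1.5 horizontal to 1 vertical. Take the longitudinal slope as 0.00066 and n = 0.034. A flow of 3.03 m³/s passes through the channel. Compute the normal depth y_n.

y_n = 1.8 m

Manning's equation rearranged: A R^(2/3) = nQ / (1·√S) = 0.034 × 3.03 / (√0.00066) = 4.01.
Trying y = 1.35 m: A R^(2/3) = 1.861 — too small.
Trying y = 2.05 m: A R^(2/3) = 5.669 — too large.
Trying y = 1.8 m: A R^(2/3) = 4.008 — close enough.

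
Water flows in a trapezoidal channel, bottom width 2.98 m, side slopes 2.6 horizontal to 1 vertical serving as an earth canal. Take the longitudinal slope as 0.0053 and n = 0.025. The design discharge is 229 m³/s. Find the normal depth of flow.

y_n = 3.81 m

Manning's equation rearranged: A R^(2/3) = nQ / (1·√S) = 0.025 × 229 / (√0.0053) = 78.64.
Try y = 4.26 m: A R^(2/3) = 102.6 — too large.
Try y = 2.77 m: A R^(2/3) = 37.48 — too small.
Try y = 3.81 m: A R^(2/3) = 78.66 — close enough.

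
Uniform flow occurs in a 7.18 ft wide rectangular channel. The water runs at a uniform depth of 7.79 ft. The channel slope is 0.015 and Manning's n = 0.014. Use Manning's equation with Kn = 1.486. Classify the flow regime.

supercritical

Flow area A = b·y = 7.18 × 7.79 = 55.93 ft². Wetted perimeter P = b + 2y = 7.18 + 2×7.79 = 22.76 ft.
Hydraulic radius R = A/P = 55.93/22.76 = 2.457 ft.
V = (1.486/n) R^(2/3) √S = (1.486/0.014) × 2.457^(2/3) × √0.015 = 23.67 ft/s. Hydraulic depth D_h = A/T = 55.93/7.18 = 7.79 ft.
Froude number Fr = V/√(g·D_h) = 23.67/√(32.2×7.79) = 1.49, which is greater than 1, so the flow is supercritical.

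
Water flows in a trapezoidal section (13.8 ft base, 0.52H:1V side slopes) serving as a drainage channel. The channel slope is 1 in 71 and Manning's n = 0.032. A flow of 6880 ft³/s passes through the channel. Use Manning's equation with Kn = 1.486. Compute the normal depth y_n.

y_n = 15.6 ft

Manning's equation rearranged: A R^(2/3) = nQ / (1.486·√S) = 0.032 × 6880 / (1.486 × √0.01408) = 1248.
Try y = 18.9 ft: A R^(2/3) = 1774 — over.
Try y = 10.8 ft: A R^(2/3) = 653.1 — short.
Try y = 15.6 ft: A R^(2/3) = 1249 — ≈ 1248.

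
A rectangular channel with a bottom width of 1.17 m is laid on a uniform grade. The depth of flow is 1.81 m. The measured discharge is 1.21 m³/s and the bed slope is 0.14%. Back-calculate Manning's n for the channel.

n = 0.038

Flow area A = b·y = 1.17 × 1.81 = 2.118 m². Wetted perimeter P = b + 2y = 1.17 + 2×1.81 = 4.79 m.
Hydraulic radius R = A/P = 2.118/4.79 = 0.4421 m.
Rearranging Manning's equation: n = (1/Q) A R^(2/3) S^(1/2) = (1/1.21) × 2.118 × 0.4421^(2/3) × √0.0014 = 0.038.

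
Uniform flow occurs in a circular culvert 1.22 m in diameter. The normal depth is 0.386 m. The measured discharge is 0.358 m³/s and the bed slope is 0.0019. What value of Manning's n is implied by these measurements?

n = 0.014

For a circular section of diameter D = 1.22 m at depth y = 0.386 m, the central angle is θ = 2 arccos(1 − 2y/D) = 2.39 rad. Then A = (D²/8)(θ − sin θ) = 0.3175 m² and P = Dθ/2 = 1.458 m.
Hydraulic radius R = A/P = 0.3175/1.458 = 0.2178 m.
Rearranging Manning's equation: n = (1/Q) A R^(2/3) S^(1/2) = (1/0.358) × 0.3175 × 0.2178^(2/3) × √0.0019 = 0.014.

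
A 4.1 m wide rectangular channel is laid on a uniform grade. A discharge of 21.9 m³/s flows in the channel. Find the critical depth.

For a rectangular channel, critical depth y_c = (q²/g)^(1/3) where q = Q/b = 21.9/4.1 = 5.341 m²/s.
So y_c = (5.341²/9.81)^(1/3) = 1.43 m.

y_c = 1.43 m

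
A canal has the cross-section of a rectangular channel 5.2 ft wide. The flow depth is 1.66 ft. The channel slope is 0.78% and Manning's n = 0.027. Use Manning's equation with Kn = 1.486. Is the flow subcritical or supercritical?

Flow area A = b·y = 5.2 × 1.66 = 8.632 ft². Wetted perimeter P = b + 2y = 5.2 + 2×1.66 = 8.52 ft.
Hydraulic radius R = A/P = 8.632/8.52 = 1.013 ft.
V = (1.486/n) R^(2/3) √S = (1.486/0.027) × 1.013^(2/3) × √0.0078 = 4.903 ft/s. Hydraulic depth D_h = A/T = 8.632/5.2 = 1.66 ft.
Froude number Fr = V/√(g·D_h) = 4.903/√(32.2×1.66) = 0.671, which is less than 1, so the flow is subcritical.

subcritical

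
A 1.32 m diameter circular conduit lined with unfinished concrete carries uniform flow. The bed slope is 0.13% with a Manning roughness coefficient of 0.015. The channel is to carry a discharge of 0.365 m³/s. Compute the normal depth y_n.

Manning's equation rearranged: A R^(2/3) = nQ / (1·√S) = 0.015 × 0.365 / (√0.0013) = 0.1518.
At y = 0.331 m: A R^(2/3) = 0.09006 — low.
At y = 0.517 m: A R^(2/3) = 0.2119 — high.
At y = 0.433 m: A R^(2/3) = 0.152 — close enough.

y_n = 0.433 m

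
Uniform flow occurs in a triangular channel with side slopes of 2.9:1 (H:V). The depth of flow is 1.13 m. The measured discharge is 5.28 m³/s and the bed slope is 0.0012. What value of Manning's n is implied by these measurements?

For a triangular section with side slope z = 2.9: A = zy² = 2.9×1.13² = 3.703 m²; P = 2y√(1+z²) = 2×1.13×3.068 = 6.933 m.
Hydraulic radius R = A/P = 3.703/6.933 = 0.5341 m.
Rearranging Manning's equation: n = (1/Q) A R^(2/3) S^(1/2) = (1/5.28) × 3.703 × 0.5341^(2/3) × √0.0012 = 0.016.

n = 0.016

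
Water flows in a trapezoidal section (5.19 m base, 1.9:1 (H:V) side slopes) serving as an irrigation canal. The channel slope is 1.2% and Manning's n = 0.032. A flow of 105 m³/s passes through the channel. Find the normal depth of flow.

Manning's equation rearranged: A R^(2/3) = nQ / (1·√S) = 0.032 × 105 / (√0.012) = 30.67.
At y = 2.64 m: A R^(2/3) = 37.32 — too large.
At y = 2.4 m: A R^(2/3) = 30.8 — matches.

y_n = 2.4 m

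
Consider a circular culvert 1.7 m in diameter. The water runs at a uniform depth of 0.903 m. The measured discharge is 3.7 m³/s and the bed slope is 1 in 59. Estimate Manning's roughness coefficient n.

n = 0.025

For a circular section of diameter D = 1.7 m at depth y = 0.903 m, the central angle is θ = 2 arccos(1 − 2y/D) = 3.266 rad. Then A = (D²/8)(θ − sin θ) = 1.225 m² and P = Dθ/2 = 2.776 m.
Hydraulic radius R = A/P = 1.225/2.776 = 0.4412 m.
Rearranging Manning's equation: n = (1/Q) A R^(2/3) S^(1/2) = (1/3.7) × 1.225 × 0.4412^(2/3) × √0.01695 = 0.025.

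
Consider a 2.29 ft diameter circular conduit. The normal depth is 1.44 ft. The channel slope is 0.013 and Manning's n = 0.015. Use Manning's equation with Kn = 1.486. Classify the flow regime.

supercritical

For a circular section of diameter D = 2.29 ft at depth y = 1.44 ft, the central angle is θ = 2 arccos(1 − 2y/D) = 3.663 rad. Then A = (D²/8)(θ − sin θ) = 2.727 ft² and P = Dθ/2 = 4.194 ft.
Hydraulic radius R = A/P = 2.727/4.194 = 0.6503 ft.
V = (1.486/n) R^(2/3) √S = (1.486/0.015) × 0.6503^(2/3) × √0.013 = 8.478 ft/s. Hydraulic depth D_h = A/T = 2.727/2.213 = 1.233 ft.
Froude number Fr = V/√(g·D_h) = 8.478/√(32.2×1.233) = 1.35, which is greater than 1, so the flow is supercritical.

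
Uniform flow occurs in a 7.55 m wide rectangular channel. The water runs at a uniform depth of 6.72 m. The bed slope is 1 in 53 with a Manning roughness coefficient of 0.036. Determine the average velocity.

Flow area A = b·y = 7.55 × 6.72 = 50.74 m². Wetted perimeter P = b + 2y = 7.55 + 2×6.72 = 20.99 m.
Hydraulic radius R = A/P = 50.74/20.99 = 2.417 m.
From Manning's equation, V = (1/n) R^(2/3) S^(1/2) = (1/0.036) × 2.417^(2/3) × 0.01887^(1/2) = 6.87 m/s.

V = 6.87 m/s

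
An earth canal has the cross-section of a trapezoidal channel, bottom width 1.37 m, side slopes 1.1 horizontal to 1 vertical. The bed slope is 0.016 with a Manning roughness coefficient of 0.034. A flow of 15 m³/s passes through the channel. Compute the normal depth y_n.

y_n = 1.54 m

Manning's equation rearranged: A R^(2/3) = nQ / (1·√S) = 0.034 × 15 / (√0.016) = 4.032.
Try y = 1.96 m: A R^(2/3) = 6.726 — over.
Try y = 1.2 m: A R^(2/3) = 2.431 — short.
Try y = 1.54 m: A R^(2/3) = 4.043 — ≈ 4.032.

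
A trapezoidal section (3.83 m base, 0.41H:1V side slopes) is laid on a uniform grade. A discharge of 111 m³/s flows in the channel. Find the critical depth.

y_c = 3.82 m

At critical depth, Q² T / (g A³) = 1, i.e. A³/T = Q²/g = 111²/9.81 = 1256.
At y = 4.13 m: A³/T = 1645 — high.
At y = 3.21 m: A³/T = 697.5 — low.
At y = 3.82 m: A³/T = 1258 — ≈ 1256.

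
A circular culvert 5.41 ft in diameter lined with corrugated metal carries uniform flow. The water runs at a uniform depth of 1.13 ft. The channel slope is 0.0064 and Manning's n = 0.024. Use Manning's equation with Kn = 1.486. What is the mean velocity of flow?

For a circular section of diameter D = 5.41 ft at depth y = 1.13 ft, the central angle is θ = 2 arccos(1 − 2y/D) = 1.899 rad. Then A = (D²/8)(θ − sin θ) = 3.482 ft² and P = Dθ/2 = 5.136 ft.
Hydraulic radius R = A/P = 3.482/5.136 = 0.6781 ft.
From Manning's equation, V = (1.486/n) R^(2/3) S^(1/2) = (1.486/0.024) × 0.6781^(2/3) × 0.0064^(1/2) = 3.82 ft/s.

V = 3.82 ft/s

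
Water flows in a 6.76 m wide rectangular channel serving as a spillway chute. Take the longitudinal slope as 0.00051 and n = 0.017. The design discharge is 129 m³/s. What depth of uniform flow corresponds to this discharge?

Manning's equation rearranged: A R^(2/3) = nQ / (1·√S) = 0.017 × 129 / (√0.00051) = 97.11.
Trying y = 8.84 m: A R^(2/3) = 108.5 — too large.
Trying y = 6.51 m: A R^(2/3) = 75 — too small.
Trying y = 8.06 m: A R^(2/3) = 97.16 — matches.

y_n = 8.06 m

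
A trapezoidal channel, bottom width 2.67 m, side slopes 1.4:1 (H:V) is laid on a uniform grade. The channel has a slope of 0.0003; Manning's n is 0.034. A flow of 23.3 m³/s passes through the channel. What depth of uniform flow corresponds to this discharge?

Manning's equation rearranged: A R^(2/3) = nQ / (1·√S) = 0.034 × 23.3 / (√0.0003) = 45.74.
At y = 4.5 m: A R^(2/3) = 68.76 — over.
At y = 3.34 m: A R^(2/3) = 35.39 — short.
At y = 3.75 m: A R^(2/3) = 45.67 — close enough.

y_n = 3.75 m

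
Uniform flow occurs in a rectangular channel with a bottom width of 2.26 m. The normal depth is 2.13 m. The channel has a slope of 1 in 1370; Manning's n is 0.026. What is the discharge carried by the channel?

Q = 4.09 m³/s

Flow area A = b·y = 2.26 × 2.13 = 4.814 m². Wetted perimeter P = b + 2y = 2.26 + 2×2.13 = 6.52 m.
Hydraulic radius R = A/P = 4.814/6.52 = 0.7383 m.
Manning's equation: Q = (1/n) A R^(2/3) S^(1/2) = (1/0.026) × 4.814 × 0.7383^(2/3) × 0.0007299^(1/2) = 4.09 m³/s.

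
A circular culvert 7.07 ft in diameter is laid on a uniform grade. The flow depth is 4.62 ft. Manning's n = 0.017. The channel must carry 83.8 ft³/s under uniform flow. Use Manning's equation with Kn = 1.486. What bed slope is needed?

S = 0.00048

For a circular section of diameter D = 7.07 ft at depth y = 4.62 ft, the central angle is θ = 2 arccos(1 − 2y/D) = 3.766 rad. Then A = (D²/8)(θ − sin θ) = 27.18 ft² and P = Dθ/2 = 13.31 ft.
Hydraulic radius R = A/P = 27.18/13.31 = 2.042 ft.
From Manning's equation, S = [nQ / (1.486 A R^(2/3))]² = [0.017 × 83.8 / (1.486 × 27.18 × 2.042^(2/3))]² = 0.00048.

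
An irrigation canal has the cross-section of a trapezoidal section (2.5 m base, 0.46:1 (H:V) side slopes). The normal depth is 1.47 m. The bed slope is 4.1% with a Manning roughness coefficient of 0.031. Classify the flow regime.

supercritical

With bottom width b = 2.5 m and side slope z = 0.46: A = (b + zy)y = (2.5 + 0.46×1.47)×1.47 = 4.669 m²; P = b + 2y√(1+z²) = 2.5 + 2×1.47×1.101 = 5.736 m.
Hydraulic radius R = A/P = 4.669/5.736 = 0.814 m.
V = (1/n) R^(2/3) √S = (1/0.031) × 0.814^(2/3) × √0.041 = 5.694 m/s. Hydraulic depth D_h = A/T = 4.669/3.852 = 1.212 m.
Froude number Fr = V/√(g·D_h) = 5.694/√(9.81×1.212) = 1.65, which is greater than 1, so the flow is supercritical.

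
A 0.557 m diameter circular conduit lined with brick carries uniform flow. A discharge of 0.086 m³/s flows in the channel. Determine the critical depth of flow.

At critical depth, Q² T / (g A³) = 1, i.e. A³/T = Q²/g = 0.086²/9.81 = 0.0007539.
Try y = 0.149 m: A³/T = 0.0002917 — too small.
Try y = 0.19 m: A³/T = 0.0007482 — matches.

y_c = 0.19 m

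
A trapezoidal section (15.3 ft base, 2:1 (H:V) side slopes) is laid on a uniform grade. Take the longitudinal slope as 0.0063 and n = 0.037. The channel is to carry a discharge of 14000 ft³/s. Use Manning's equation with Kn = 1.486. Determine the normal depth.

Manning's equation rearranged: A R^(2/3) = nQ / (1.486·√S) = 0.037 × 14000 / (1.486 × √0.0063) = 4392.
At y = 13.2 ft: A R^(2/3) = 2091 — too small.
At y = 18.4 ft: A R^(2/3) = 4397 — close enough.

y_n = 18.4 ft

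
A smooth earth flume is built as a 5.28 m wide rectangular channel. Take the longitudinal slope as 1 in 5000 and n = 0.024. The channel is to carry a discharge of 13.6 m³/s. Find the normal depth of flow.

Manning's equation rearranged: A R^(2/3) = nQ / (1·√S) = 0.024 × 13.6 / (√0.0002) = 23.08.
At y = 4.25 m: A R^(2/3) = 31.06 — too large.
At y = 2.65 m: A R^(2/3) = 16.86 — too small.
At y = 3.37 m: A R^(2/3) = 23.11 — close enough.

y_n = 3.37 m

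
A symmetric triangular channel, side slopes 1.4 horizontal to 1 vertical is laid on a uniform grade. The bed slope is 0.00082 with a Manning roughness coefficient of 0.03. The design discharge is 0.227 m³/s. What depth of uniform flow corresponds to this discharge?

Manning's equation rearranged: A R^(2/3) = nQ / (1·√S) = 0.03 × 0.227 / (√0.00082) = 0.2378.
Trying y = 0.494 m: A R^(2/3) = 0.1172 — low.
Trying y = 0.644 m: A R^(2/3) = 0.2378 — ≈ 0.2378.

y_n = 0.644 m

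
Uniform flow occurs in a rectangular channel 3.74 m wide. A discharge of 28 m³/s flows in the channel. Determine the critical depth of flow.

y_c = 1.79 m

For a rectangular channel, critical depth y_c = (q²/g)^(1/3) where q = Q/b = 28/3.74 = 7.487 m²/s.
So y_c = (7.487²/9.81)^(1/3) = 1.79 m.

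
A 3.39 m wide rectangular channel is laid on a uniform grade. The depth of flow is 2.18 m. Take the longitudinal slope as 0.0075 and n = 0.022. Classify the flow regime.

Flow area A = b·y = 3.39 × 2.18 = 7.39 m². Wetted perimeter P = b + 2y = 3.39 + 2×2.18 = 7.75 m.
Hydraulic radius R = A/P = 7.39/7.75 = 0.9536 m.
V = (1/n) R^(2/3) √S = (1/0.022) × 0.9536^(2/3) × √0.0075 = 3.814 m/s. Hydraulic depth D_h = A/T = 7.39/3.39 = 2.18 m.
Froude number Fr = V/√(g·D_h) = 3.814/√(9.81×2.18) = 0.825, which is less than 1, so the flow is subcritical.

subcritical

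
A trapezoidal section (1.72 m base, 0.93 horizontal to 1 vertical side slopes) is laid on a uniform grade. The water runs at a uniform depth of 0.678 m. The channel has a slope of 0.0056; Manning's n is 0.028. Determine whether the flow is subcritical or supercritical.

With bottom width b = 1.72 m and side slope z = 0.93: A = (b + zy)y = (1.72 + 0.93×0.678)×0.678 = 1.594 m²; P = b + 2y√(1+z²) = 1.72 + 2×0.678×1.366 = 3.572 m.
Hydraulic radius R = A/P = 1.594/3.572 = 0.4462 m.
V = (1/n) R^(2/3) √S = (1/0.028) × 0.4462^(2/3) × √0.0056 = 1.561 m/s. Hydraulic depth D_h = A/T = 1.594/2.981 = 0.5346 m.
Froude number Fr = V/√(g·D_h) = 1.561/√(9.81×0.5346) = 0.681, which is less than 1, so the flow is subcritical.

subcritical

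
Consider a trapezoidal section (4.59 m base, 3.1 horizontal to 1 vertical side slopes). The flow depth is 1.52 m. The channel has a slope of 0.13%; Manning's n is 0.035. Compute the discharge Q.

Q = 14.3 m³/s

With bottom width b = 4.59 m and side slope z = 3.1: A = (b + zy)y = (4.59 + 3.1×1.52)×1.52 = 14.14 m²; P = b + 2y√(1+z²) = 4.59 + 2×1.52×3.257 = 14.49 m.
Hydraulic radius R = A/P = 14.14/14.49 = 0.9756 m.
Manning's equation: Q = (1/n) A R^(2/3) S^(1/2) = (1/0.035) × 14.14 × 0.9756^(2/3) × 0.0013^(1/2) = 14.3 m³/s.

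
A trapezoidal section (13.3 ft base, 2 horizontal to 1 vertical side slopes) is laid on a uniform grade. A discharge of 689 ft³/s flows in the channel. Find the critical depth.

y_c = 3.62 ft

At critical depth, Q² T / (g A³) = 1, i.e. A³/T = Q²/g = 689²/32.2 = 14740.
Try y = 4.31 ft: A³/T = 27610 — over.
Try y = 3.62 ft: A³/T = 14800 — close enough.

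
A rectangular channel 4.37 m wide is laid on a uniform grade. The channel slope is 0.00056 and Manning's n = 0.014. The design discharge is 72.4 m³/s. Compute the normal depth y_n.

y_n = 6.98 m

Manning's equation rearranged: A R^(2/3) = nQ / (1·√S) = 0.014 × 72.4 / (√0.00056) = 42.83.
Trying y = 4.8 m: A R^(2/3) = 27.5 — short.
Trying y = 6.98 m: A R^(2/3) = 42.83 — ≈ 42.83.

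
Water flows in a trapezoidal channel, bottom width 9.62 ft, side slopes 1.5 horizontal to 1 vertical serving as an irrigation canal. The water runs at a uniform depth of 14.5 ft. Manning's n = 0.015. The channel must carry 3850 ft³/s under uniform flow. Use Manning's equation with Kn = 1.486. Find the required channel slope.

S = 0.000511

With bottom width b = 9.62 ft and side slope z = 1.5: A = (b + zy)y = (9.62 + 1.5×14.5)×14.5 = 454.9 ft²; P = b + 2y√(1+z²) = 9.62 + 2×14.5×1.803 = 61.9 ft.
Hydraulic radius R = A/P = 454.9/61.9 = 7.348 ft.
From Manning's equation, S = [nQ / (1.486 A R^(2/3))]² = [0.015 × 3850 / (1.486 × 454.9 × 7.348^(2/3))]² = 0.000511.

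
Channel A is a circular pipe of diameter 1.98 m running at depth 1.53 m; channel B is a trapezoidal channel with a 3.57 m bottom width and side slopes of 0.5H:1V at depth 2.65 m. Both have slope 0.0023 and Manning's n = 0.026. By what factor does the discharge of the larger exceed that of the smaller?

8.79

Channel A: For a circular section of diameter D = 1.98 m at depth y = 1.53 m, the central angle is θ = 2 arccos(1 − 2y/D) = 4.295 rad. Then A = (D²/8)(θ − sin θ) = 2.553 m² and P = Dθ/2 = 4.253 m. Hydraulic radius R = A/P = 2.553/4.253 = 0.6004 m. Q_A = (1/0.026)·2.553·0.6004^(2/3)·√0.0023 = 3.351 m³/s.
Channel B: With bottom width b = 3.57 m and side slope z = 0.5: A = (b + zy)y = (3.57 + 0.5×2.65)×2.65 = 12.97 m²; P = b + 2y√(1+z²) = 3.57 + 2×2.65×1.118 = 9.496 m. Hydraulic radius R = A/P = 12.97/9.496 = 1.366 m. Q_B = (1/0.026)·12.97·1.366^(2/3)·√0.0023 = 29.46 m³/s.
The larger discharge is 29.46 m³/s and the smaller is 3.351 m³/s; the ratio is 8.79.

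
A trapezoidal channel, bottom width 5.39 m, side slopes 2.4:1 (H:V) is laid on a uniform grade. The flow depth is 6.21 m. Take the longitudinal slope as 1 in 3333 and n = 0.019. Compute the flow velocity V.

With bottom width b = 5.39 m and side slope z = 2.4: A = (b + zy)y = (5.39 + 2.4×6.21)×6.21 = 126 m²; P = b + 2y√(1+z²) = 5.39 + 2×6.21×2.6 = 37.68 m.
Hydraulic radius R = A/P = 126/37.68 = 3.344 m.
From Manning's equation, V = (1/n) R^(2/3) S^(1/2) = (1/0.019) × 3.344^(2/3) × 0.0003^(1/2) = 2.04 m/s.

V = 2.04 m/s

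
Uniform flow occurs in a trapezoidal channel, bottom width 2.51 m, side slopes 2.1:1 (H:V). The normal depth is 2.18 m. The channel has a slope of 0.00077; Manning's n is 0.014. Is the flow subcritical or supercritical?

With bottom width b = 2.51 m and side slope z = 2.1: A = (b + zy)y = (2.51 + 2.1×2.18)×2.18 = 15.45 m²; P = b + 2y√(1+z²) = 2.51 + 2×2.18×2.326 = 12.65 m.
Hydraulic radius R = A/P = 15.45/12.65 = 1.221 m.
V = (1/n) R^(2/3) √S = (1/0.014) × 1.221^(2/3) × √0.00077 = 2.265 m/s. Hydraulic depth D_h = A/T = 15.45/11.67 = 1.325 m.
Froude number Fr = V/√(g·D_h) = 2.265/√(9.81×1.325) = 0.628, which is less than 1, so the flow is subcritical.

subcritical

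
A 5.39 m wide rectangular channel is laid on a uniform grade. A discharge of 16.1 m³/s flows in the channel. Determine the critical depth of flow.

y_c = 0.969 m

For a rectangular channel, critical depth y_c = (q²/g)^(1/3) where q = Q/b = 16.1/5.39 = 2.987 m²/s.
So y_c = (2.987²/9.81)^(1/3) = 0.969 m.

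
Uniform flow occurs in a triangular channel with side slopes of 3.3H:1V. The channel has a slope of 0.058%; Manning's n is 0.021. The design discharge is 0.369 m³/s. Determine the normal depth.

Manning's equation rearranged: A R^(2/3) = nQ / (1·√S) = 0.021 × 0.369 / (√0.00058) = 0.3218.
Trying y = 0.623 m: A R^(2/3) = 0.5716 — too large.
Trying y = 0.444 m: A R^(2/3) = 0.2316 — too small.
Trying y = 0.502 m: A R^(2/3) = 0.3214 — matches.

y_n = 0.502 m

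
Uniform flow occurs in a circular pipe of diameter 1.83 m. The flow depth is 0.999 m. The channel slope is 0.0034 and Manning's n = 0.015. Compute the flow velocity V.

V = 2.39 m/s

For a circular section of diameter D = 1.83 m at depth y = 0.999 m, the central angle is θ = 2 arccos(1 − 2y/D) = 3.325 rad. Then A = (D²/8)(θ − sin θ) = 1.469 m² and P = Dθ/2 = 3.043 m.
Hydraulic radius R = A/P = 1.469/3.043 = 0.4827 m.
From Manning's equation, V = (1/n) R^(2/3) S^(1/2) = (1/0.015) × 0.4827^(2/3) × 0.0034^(1/2) = 2.39 m/s.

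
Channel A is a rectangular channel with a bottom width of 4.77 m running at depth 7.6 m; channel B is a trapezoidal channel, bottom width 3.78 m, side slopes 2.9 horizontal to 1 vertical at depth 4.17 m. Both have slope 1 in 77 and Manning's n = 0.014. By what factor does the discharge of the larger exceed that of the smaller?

2.11

Channel A: Flow area A = b·y = 4.77 × 7.6 = 36.25 m². Wetted perimeter P = b + 2y = 4.77 + 2×7.6 = 19.97 m. Hydraulic radius R = A/P = 36.25/19.97 = 1.815 m. Q_A = (1/0.014)·36.25·1.815^(2/3)·√0.01299 = 439.1 m³/s.
Channel B: With bottom width b = 3.78 m and side slope z = 2.9: A = (b + zy)y = (3.78 + 2.9×4.17)×4.17 = 66.19 m²; P = b + 2y√(1+z²) = 3.78 + 2×4.17×3.068 = 29.36 m. Hydraulic radius R = A/P = 66.19/29.36 = 2.254 m. Q_B = (1/0.014)·66.19·2.254^(2/3)·√0.01299 = 926.3 m³/s.
The larger discharge is 926.3 m³/s and the smaller is 439.1 m³/s; the ratio is 2.11.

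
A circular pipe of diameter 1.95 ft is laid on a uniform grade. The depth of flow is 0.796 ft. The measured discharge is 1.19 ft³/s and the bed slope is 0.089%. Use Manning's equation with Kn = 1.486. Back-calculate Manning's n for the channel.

For a circular section of diameter D = 1.95 ft at depth y = 0.796 ft, the central angle is θ = 2 arccos(1 − 2y/D) = 2.772 rad. Then A = (D²/8)(θ − sin θ) = 1.146 ft² and P = Dθ/2 = 2.703 ft.
Hydraulic radius R = A/P = 1.146/2.703 = 0.424 ft.
Rearranging Manning's equation: n = (1.486/Q) A R^(2/3) S^(1/2) = (1.486/1.19) × 1.146 × 0.424^(2/3) × √0.00089 = 0.0241.

n = 0.0241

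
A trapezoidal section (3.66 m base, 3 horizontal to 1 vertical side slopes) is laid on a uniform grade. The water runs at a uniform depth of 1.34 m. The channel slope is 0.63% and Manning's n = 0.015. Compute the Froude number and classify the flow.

With bottom width b = 3.66 m and side slope z = 3: A = (b + zy)y = (3.66 + 3×1.34)×1.34 = 10.29 m²; P = b + 2y√(1+z²) = 3.66 + 2×1.34×3.162 = 12.13 m.
Hydraulic radius R = A/P = 10.29/12.13 = 0.8481 m.
V = (1/n) R^(2/3) √S = (1/0.015) × 0.8481^(2/3) × √0.0063 = 4.741 m/s. Hydraulic depth D_h = A/T = 10.29/11.7 = 0.8796 m.
Froude number Fr = V/√(g·D_h) = 4.741/√(9.81×0.8796) = 1.61, which is greater than 1, so the flow is supercritical.

supercritical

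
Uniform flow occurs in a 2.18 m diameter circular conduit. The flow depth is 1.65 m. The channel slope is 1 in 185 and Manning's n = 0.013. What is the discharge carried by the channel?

For a circular section of diameter D = 2.18 m at depth y = 1.65 m, the central angle is θ = 2 arccos(1 − 2y/D) = 4.221 rad. Then A = (D²/8)(θ − sin θ) = 3.031 m² and P = Dθ/2 = 4.601 m.
Hydraulic radius R = A/P = 3.031/4.601 = 0.6588 m.
Manning's equation: Q = (1/n) A R^(2/3) S^(1/2) = (1/0.013) × 3.031 × 0.6588^(2/3) × 0.005405^(1/2) = 13 m³/s.

Q = 13 m³/s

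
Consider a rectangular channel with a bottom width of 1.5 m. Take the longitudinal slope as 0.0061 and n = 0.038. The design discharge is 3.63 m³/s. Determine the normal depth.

Manning's equation rearranged: A R^(2/3) = nQ / (1·√S) = 0.038 × 3.63 / (√0.0061) = 1.766.
Try y = 2.03 m: A R^(2/3) = 2.038 — too large.
Try y = 1.36 m: A R^(2/3) = 1.257 — too small.
Try y = 1.8 m: A R^(2/3) = 1.767 — close enough.

y_n = 1.8 m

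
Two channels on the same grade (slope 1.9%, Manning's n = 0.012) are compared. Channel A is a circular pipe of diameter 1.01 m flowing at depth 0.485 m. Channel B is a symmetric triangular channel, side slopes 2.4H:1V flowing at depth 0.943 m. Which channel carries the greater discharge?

channel B

Channel A: For a circular section of diameter D = 1.01 m at depth y = 0.485 m, the central angle is θ = 2 arccos(1 − 2y/D) = 3.062 rad. Then A = (D²/8)(θ − sin θ) = 0.3804 m² and P = Dθ/2 = 1.546 m. Hydraulic radius R = A/P = 0.3804/1.546 = 0.246 m. Q_A = (1/0.012)·0.3804·0.246^(2/3)·√0.019 = 1.715 m³/s.
Channel B: For a triangular section with side slope z = 2.4: A = zy² = 2.4×0.943² = 2.134 m²; P = 2y√(1+z²) = 2×0.943×2.6 = 4.904 m. Hydraulic radius R = A/P = 2.134/4.904 = 0.4352 m. Q_B = (1/0.012)·2.134·0.4352^(2/3)·√0.019 = 14.08 m³/s.
Q_A = 1.715 m³/s vs Q_B = 14.08 m³/s, so channel B carries more.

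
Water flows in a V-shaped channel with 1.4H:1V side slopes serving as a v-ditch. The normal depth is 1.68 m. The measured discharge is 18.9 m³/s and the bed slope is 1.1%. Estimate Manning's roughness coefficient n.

For a triangular section with side slope z = 1.4: A = zy² = 1.4×1.68² = 3.951 m²; P = 2y√(1+z²) = 2×1.68×1.72 = 5.781 m.
Hydraulic radius R = A/P = 3.951/5.781 = 0.6835 m.
Rearranging Manning's equation: n = (1/Q) A R^(2/3) S^(1/2) = (1/18.9) × 3.951 × 0.6835^(2/3) × √0.011 = 0.017.

n = 0.017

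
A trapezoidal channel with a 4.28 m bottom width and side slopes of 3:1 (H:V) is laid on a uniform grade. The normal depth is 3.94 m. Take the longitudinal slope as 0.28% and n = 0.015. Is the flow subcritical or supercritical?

supercritical

With bottom width b = 4.28 m and side slope z = 3: A = (b + zy)y = (4.28 + 3×3.94)×3.94 = 63.43 m²; P = b + 2y√(1+z²) = 4.28 + 2×3.94×3.162 = 29.2 m.
Hydraulic radius R = A/P = 63.43/29.2 = 2.172 m.
V = (1/n) R^(2/3) √S = (1/0.015) × 2.172^(2/3) × √0.0028 = 5.917 m/s. Hydraulic depth D_h = A/T = 63.43/27.92 = 2.272 m.
Froude number Fr = V/√(g·D_h) = 5.917/√(9.81×2.272) = 1.25, which is greater than 1, so the flow is supercritical.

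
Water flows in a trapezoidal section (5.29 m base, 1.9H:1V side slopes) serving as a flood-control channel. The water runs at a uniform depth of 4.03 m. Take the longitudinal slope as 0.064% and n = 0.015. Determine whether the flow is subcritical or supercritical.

subcritical

With bottom width b = 5.29 m and side slope z = 1.9: A = (b + zy)y = (5.29 + 1.9×4.03)×4.03 = 52.18 m²; P = b + 2y√(1+z²) = 5.29 + 2×4.03×2.147 = 22.6 m.
Hydraulic radius R = A/P = 52.18/22.6 = 2.309 m.
V = (1/n) R^(2/3) √S = (1/0.015) × 2.309^(2/3) × √0.00064 = 2.946 m/s. Hydraulic depth D_h = A/T = 52.18/20.6 = 2.532 m.
Froude number Fr = V/√(g·D_h) = 2.946/√(9.81×2.532) = 0.591, which is less than 1, so the flow is subcritical.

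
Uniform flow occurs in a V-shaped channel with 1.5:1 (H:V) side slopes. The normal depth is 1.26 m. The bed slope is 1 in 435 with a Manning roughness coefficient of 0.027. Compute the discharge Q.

Q = 2.75 m³/s

For a triangular section with side slope z = 1.5: A = zy² = 1.5×1.26² = 2.381 m²; P = 2y√(1+z²) = 2×1.26×1.803 = 4.543 m.
Hydraulic radius R = A/P = 2.381/4.543 = 0.5242 m.
Manning's equation: Q = (1/n) A R^(2/3) S^(1/2) = (1/0.027) × 2.381 × 0.5242^(2/3) × 0.002299^(1/2) = 2.75 m³/s.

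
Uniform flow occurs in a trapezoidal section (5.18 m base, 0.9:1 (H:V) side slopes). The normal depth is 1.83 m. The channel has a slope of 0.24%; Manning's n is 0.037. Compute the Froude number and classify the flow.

With bottom width b = 5.18 m and side slope z = 0.9: A = (b + zy)y = (5.18 + 0.9×1.83)×1.83 = 12.49 m²; P = b + 2y√(1+z²) = 5.18 + 2×1.83×1.345 = 10.1 m.
Hydraulic radius R = A/P = 12.49/10.1 = 1.236 m.
V = (1/n) R^(2/3) √S = (1/0.037) × 1.236^(2/3) × √0.0024 = 1.525 m/s. Hydraulic depth D_h = A/T = 12.49/8.474 = 1.474 m.
Froude number Fr = V/√(g·D_h) = 1.525/√(9.81×1.474) = 0.401, which is less than 1, so the flow is subcritical.

subcritical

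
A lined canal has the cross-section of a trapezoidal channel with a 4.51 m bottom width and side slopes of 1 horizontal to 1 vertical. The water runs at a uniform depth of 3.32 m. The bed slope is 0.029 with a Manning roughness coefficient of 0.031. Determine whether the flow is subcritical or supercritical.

With bottom width b = 4.51 m and side slope z = 1: A = (b + zy)y = (4.51 + 1×3.32)×3.32 = 26 m²; P = b + 2y√(1+z²) = 4.51 + 2×3.32×1.414 = 13.9 m.
Hydraulic radius R = A/P = 26/13.9 = 1.87 m.
V = (1/n) R^(2/3) √S = (1/0.031) × 1.87^(2/3) × √0.029 = 8.338 m/s. Hydraulic depth D_h = A/T = 26/11.15 = 2.331 m.
Froude number Fr = V/√(g·D_h) = 8.338/√(9.81×2.331) = 1.74, which is greater than 1, so the flow is supercritical.

supercritical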